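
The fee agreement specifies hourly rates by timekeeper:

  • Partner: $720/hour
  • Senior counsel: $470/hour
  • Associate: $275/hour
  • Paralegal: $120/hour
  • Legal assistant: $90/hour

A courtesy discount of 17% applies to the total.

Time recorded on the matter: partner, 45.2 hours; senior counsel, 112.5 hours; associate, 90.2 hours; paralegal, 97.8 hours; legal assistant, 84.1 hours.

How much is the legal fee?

$107,509.07

Partner: 45.2 × $720 = $32,544.00
Senior counsel: 112.5 × $470 = $52,875.00
Associate: 90.2 × $275 = $24,805.00
Paralegal: 97.8 × $120 = $11,736.00
Legal assistant: 84.1 × $90 = $7,569.00
Subtotal: $129,529.00
Less 17% discount: −$22,019.93
Total: $129,529.00 − $22,019.93 = $107,509.07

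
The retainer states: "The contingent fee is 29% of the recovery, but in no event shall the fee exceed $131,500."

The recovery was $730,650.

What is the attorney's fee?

29% of $730,650 = $211,888.50
That exceeds the $131,500 cap, so the fee is capped at $131,500.

$131,500.00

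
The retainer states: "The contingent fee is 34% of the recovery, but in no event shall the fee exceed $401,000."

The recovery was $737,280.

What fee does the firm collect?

$250,675.20

34% of $737,280 = $250,675.20
That is under the $401,000 cap.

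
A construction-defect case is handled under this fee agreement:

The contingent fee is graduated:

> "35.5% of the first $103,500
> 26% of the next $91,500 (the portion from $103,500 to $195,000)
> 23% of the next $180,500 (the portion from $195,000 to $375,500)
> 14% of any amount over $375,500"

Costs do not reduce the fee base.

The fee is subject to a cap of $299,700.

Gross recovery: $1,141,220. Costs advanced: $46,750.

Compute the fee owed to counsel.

Fee base is the gross recovery, $1,141,220; costs are reimbursed separately.
First $103,500 at 35.5% = $36,742.50
Next $91,500 at 26% = $23,790.00
Next $180,500 at 23% = $41,515.00
Remaining $765,720 at 14% = $107,200.80
Fee: $36,742.50 + $23,790.00 + $41,515.00 + $107,200.80 = $209,248.30
$209,248.30 is under the $299,700 cap.

$209,248.30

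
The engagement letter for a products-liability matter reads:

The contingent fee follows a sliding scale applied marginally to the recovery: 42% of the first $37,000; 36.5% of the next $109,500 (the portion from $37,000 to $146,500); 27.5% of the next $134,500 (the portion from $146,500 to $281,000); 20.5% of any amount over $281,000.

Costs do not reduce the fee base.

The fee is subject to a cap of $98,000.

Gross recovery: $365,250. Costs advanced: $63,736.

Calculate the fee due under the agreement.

Fee base is the gross recovery, $365,250; costs are reimbursed separately.
First $37,000 at 42% = $15,540.00
Next $109,500 at 36.5% = $39,967.50
Next $134,500 at 27.5% = $36,987.50
Remaining $84,250 at 20.5% = $17,271.25
Fee: $15,540.00 + $39,967.50 + $36,987.50 + $17,271.25 = $109,766.25
$109,766.25 exceeds the $98,000 cap, so the fee is capped at $98,000.00.

$98,000.00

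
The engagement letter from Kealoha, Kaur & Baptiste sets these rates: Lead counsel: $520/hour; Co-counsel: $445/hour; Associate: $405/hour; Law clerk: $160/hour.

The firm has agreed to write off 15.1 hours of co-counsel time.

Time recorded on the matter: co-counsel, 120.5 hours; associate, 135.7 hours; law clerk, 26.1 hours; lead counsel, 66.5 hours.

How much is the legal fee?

Lead counsel: 66.5 × $520 = $34,580.00
Co-counsel: 120.5 × $445 = $53,622.50
Associate: 135.7 × $405 = $54,958.50
Law clerk: 26.1 × $160 = $4,176.00
Subtotal: $147,337.00
Write-off: 15.1 × $445 = $6,719.50
Total: $147,337.00 − $6,719.50 = $140,617.50

$140,617.50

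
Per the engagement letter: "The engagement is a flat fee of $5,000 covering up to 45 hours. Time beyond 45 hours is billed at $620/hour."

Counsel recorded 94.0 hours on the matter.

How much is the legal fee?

Flat fee: $5,000.00
Excess hours: 94.0 − 45 = 49.0
Overrun: 49.0 × $620 = $30,380.00
Total: $5,000.00 + $30,380.00 = $35,380.00

$35,380.00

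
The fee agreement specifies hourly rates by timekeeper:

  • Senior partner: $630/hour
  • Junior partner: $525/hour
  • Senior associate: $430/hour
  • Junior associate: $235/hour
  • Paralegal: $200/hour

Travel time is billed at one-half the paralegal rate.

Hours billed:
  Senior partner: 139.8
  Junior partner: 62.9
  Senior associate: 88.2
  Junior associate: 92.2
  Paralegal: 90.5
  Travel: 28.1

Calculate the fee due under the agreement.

Senior partner: 139.8 × $630 = $88,074.00
Junior partner: 62.9 × $525 = $33,022.50
Senior associate: 88.2 × $430 = $37,926.00
Junior associate: 92.2 × $235 = $21,667.00
Paralegal: 90.5 × $200 = $18,100.00
Subtotal: $88,074.00 + $33,022.50 + $37,926.00 + $21,667.00 + $18,100.00 = $198,789.50
Travel: 28.1 × ($200 ÷ 2) = 28.1 × $100.00 = $2,810.00
Total: $198,789.50 + $2,810.00 = $201,599.50

$201,599.50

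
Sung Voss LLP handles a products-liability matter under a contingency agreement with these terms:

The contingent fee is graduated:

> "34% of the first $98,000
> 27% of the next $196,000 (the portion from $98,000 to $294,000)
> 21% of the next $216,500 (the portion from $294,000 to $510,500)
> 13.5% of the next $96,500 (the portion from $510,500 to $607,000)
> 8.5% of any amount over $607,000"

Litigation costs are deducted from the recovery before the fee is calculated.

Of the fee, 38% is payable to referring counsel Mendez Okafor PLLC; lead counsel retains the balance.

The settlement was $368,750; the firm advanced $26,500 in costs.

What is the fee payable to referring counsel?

$36,621.55

Fee base (net of costs): $368,750 − $26,500 = $342,250
First $98,000 at 34% = $33,320.00
Next $196,000 at 27% = $52,920.00
Remaining $48,250 at 21% = $10,132.50
Fee: $33,320.00 + $52,920.00 + $10,132.50 = $96,372.50
Referral share: 38% of $96,372.50 = $36,621.55; lead counsel retains $96,372.50 − $36,621.55 = $59,750.95.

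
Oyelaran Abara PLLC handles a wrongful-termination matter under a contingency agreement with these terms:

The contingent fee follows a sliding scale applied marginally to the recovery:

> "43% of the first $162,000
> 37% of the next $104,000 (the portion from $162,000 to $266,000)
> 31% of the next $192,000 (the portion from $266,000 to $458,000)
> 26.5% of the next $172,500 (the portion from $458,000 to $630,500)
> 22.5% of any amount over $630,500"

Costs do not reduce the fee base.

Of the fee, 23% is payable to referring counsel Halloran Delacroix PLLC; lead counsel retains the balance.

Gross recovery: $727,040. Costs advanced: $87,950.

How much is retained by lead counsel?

$181,022.38

Fee base is the gross recovery, $727,040; costs are reimbursed separately.
First $162,000 at 43% = $69,660.00
Next $104,000 at 37% = $38,480.00
Next $192,000 at 31% = $59,520.00
Next $172,500 at 26.5% = $45,712.50
Remaining $96,540 at 22.5% = $21,721.50
Fee: $69,660.00 + $38,480.00 + $59,520.00 + $45,712.50 + $21,721.50 = $235,094.00
Referral share: 23% of $235,094.00 = $54,071.62; lead counsel retains $235,094.00 − $54,071.62 = $181,022.38.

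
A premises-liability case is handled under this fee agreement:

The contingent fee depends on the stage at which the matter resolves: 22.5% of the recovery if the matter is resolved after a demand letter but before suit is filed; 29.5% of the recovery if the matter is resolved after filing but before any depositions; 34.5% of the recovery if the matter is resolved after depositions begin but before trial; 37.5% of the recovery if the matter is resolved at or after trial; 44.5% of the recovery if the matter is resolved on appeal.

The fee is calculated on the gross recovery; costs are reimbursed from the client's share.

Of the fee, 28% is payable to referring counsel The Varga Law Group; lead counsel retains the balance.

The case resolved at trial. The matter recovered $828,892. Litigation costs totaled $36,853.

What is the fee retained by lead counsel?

Fee base is the gross recovery, $828,892; costs are reimbursed separately.
The matter resolved at trial, so the 37.5% rate applies.
$828,892 × 37.5% = $310,834.50
Referral share: 28% of $310,834.50 = $87,033.66; lead counsel retains $310,834.50 − $87,033.66 = $223,800.84.

$223,800.84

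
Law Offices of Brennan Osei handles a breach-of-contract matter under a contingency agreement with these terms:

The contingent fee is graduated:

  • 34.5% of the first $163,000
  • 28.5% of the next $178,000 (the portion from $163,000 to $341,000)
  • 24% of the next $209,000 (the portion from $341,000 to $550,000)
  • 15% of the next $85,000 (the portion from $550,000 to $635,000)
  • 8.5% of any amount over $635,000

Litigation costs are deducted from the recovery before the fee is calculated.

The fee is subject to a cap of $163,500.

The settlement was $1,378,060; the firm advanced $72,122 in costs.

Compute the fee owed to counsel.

$163,500.00

Fee base (net of costs): $1,378,060 − $72,122 = $1,305,938
First $163,000 at 34.5% = $56,235.00
Next $178,000 at 28.5% = $50,730.00
Next $209,000 at 24% = $50,160.00
Next $85,000 at 15% = $12,750.00
Remaining $670,938 at 8.5% = $57,029.73
Fee: $56,235.00 + $50,730.00 + $50,160.00 + $12,750.00 + $57,029.73 = $226,904.73
$226,904.73 exceeds the $163,500 cap, so the fee is capped at $163,500.00.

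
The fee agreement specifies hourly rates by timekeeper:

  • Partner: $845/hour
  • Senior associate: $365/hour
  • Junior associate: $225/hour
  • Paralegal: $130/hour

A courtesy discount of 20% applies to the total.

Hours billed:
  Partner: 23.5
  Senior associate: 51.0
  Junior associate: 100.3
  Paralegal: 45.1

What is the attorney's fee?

$53,522.40

Partner: 23.5 × $845 = $19,857.50
Senior associate: 51.0 × $365 = $18,615.00
Junior associate: 100.3 × $225 = $22,567.50
Paralegal: 45.1 × $130 = $5,863.00
Subtotal: $66,903.00
Less 20% discount: −$13,380.60
Total: $66,903.00 − $13,380.60 = $53,522.40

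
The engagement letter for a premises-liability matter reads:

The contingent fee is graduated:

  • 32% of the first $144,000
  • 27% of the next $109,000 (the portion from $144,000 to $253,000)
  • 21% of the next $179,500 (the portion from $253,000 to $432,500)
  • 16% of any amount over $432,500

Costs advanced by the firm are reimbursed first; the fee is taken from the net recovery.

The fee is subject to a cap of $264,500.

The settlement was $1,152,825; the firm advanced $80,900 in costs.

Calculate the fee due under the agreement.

Fee base (net of costs): $1,152,825 − $80,900 = $1,071,925
First $144,000 at 32% = $46,080.00
Next $109,000 at 27% = $29,430.00
Next $179,500 at 21% = $37,695.00
Remaining $639,425 at 16% = $102,308.00
Fee: $46,080.00 + $29,430.00 + $37,695.00 + $102,308.00 = $215,513.00
$215,513.00 is under the $264,500 cap.

$215,513.00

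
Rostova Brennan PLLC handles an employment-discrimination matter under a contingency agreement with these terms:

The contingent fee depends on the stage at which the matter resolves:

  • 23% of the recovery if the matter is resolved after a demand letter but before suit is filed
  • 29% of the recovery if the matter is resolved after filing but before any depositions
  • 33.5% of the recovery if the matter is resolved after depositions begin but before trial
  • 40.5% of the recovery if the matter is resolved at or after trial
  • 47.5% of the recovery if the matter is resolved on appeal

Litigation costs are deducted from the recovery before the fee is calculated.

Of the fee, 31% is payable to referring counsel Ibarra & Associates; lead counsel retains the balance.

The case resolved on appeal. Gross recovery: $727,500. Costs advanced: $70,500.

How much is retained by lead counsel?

Fee base (net of costs): $727,500 − $70,500 = $657,000
The matter resolved on appeal, so the 47.5% rate applies.
$657,000 × 47.5% = $312,075.00
Referral share: 31% of $312,075.00 = $96,743.25; lead counsel retains $312,075.00 − $96,743.25 = $215,331.75.

$215,331.75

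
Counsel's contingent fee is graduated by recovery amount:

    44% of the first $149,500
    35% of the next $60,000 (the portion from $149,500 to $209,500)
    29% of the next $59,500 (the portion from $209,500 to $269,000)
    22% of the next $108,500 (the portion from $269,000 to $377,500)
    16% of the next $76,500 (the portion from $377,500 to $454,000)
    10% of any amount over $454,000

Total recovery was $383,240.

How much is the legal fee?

$128,823.40

First $149,500 at 44% = $65,780.00
Next $60,000 at 35% = $21,000.00
Next $59,500 at 29% = $17,255.00
Next $108,500 at 22% = $23,870.00
Remaining $5,740 at 16% = $918.40
Fee: $65,780.00 + $21,000.00 + $17,255.00 + $23,870.00 + $918.40 = $128,823.40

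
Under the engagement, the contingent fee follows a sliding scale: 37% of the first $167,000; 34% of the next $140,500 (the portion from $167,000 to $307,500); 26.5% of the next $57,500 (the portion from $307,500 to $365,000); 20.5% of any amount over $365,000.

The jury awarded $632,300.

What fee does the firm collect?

First $167,000 at 37% = $61,790.00
Next $140,500 at 34% = $47,770.00
Next $57,500 at 26.5% = $15,237.50
Remaining $267,300 at 20.5% = $54,796.50
Fee: $61,790.00 + $47,770.00 + $15,237.50 + $54,796.50 = $179,594.00

$179,594.00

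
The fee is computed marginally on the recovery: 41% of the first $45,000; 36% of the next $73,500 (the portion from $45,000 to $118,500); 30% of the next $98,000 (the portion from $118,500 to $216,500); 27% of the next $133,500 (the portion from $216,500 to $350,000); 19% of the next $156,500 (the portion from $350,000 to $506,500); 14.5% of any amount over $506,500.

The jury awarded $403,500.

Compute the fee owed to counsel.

First $45,000 at 41% = $18,450.00
Next $73,500 at 36% = $26,460.00
Next $98,000 at 30% = $29,400.00
Next $133,500 at 27% = $36,045.00
Remaining $53,500 at 19% = $10,165.00
Fee: $18,450.00 + $26,460.00 + $29,400.00 + $36,045.00 + $10,165.00 = $120,520.00

$120,520.00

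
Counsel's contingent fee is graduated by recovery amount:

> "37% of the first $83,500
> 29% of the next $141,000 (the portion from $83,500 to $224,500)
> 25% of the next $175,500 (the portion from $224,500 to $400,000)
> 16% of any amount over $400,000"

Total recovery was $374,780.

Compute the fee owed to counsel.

First $83,500 at 37% = $30,895.00
Next $141,000 at 29% = $40,890.00
Remaining $150,280 at 25% = $37,570.00
Fee: $30,895.00 + $40,890.00 + $37,570.00 = $109,355.00

$109,355.00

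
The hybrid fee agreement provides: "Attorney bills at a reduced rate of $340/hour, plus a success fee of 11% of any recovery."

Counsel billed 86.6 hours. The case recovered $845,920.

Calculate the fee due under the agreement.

$122,495.20

Hourly: 86.6 × $340 = $29,444.00
Success fee: 11% of $845,920 = $93,051.20
Total: $29,444.00 + $93,051.20 = $122,495.20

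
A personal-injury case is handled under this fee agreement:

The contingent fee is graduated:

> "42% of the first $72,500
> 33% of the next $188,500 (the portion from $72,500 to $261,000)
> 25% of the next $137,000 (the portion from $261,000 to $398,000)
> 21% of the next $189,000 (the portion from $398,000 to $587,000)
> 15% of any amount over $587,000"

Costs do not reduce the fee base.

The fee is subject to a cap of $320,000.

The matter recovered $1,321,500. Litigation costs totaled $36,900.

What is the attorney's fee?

$276,770.00

Fee base is the gross recovery, $1,321,500; costs are reimbursed separately.
First $72,500 at 42% = $30,450.00
Next $188,500 at 33% = $62,205.00
Next $137,000 at 25% = $34,250.00
Next $189,000 at 21% = $39,690.00
Remaining $734,500 at 15% = $110,175.00
Fee: $30,450.00 + $62,205.00 + $34,250.00 + $39,690.00 + $110,175.00 = $276,770.00
$276,770.00 is under the $320,000 cap.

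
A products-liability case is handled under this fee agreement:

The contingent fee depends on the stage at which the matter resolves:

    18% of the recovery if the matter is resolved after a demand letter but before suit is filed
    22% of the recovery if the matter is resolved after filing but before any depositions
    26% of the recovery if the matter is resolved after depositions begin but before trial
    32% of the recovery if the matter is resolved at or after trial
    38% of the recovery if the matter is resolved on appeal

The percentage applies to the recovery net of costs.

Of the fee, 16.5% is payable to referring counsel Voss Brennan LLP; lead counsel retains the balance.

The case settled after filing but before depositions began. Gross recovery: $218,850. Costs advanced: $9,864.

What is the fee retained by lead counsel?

$38,390.73

Fee base (net of costs): $218,850 − $9,864 = $208,986
The matter settled after filing but before depositions began, so the 22% rate applies.
$208,986 × 22% = $45,976.92
Referral share: 16.5% of $45,976.92 = $7,586.19; lead counsel retains $45,976.92 − $7,586.19 = $38,390.73.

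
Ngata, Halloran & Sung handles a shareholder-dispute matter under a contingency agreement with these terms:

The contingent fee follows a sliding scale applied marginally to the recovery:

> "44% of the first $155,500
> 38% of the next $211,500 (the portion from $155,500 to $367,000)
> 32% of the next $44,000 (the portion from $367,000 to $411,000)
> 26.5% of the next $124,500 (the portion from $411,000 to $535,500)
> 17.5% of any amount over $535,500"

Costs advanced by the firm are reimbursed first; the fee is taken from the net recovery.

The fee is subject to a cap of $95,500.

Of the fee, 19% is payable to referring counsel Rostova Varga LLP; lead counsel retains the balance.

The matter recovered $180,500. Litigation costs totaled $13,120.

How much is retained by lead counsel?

Fee base (net of costs): $180,500 − $13,120 = $167,380
First $155,500 at 44% = $68,420.00
Remaining $11,880 at 38% = $4,514.40
Fee: $68,420.00 + $4,514.40 = $72,934.40
$72,934.40 is under the $95,500 cap.
Referral share: 19% of $72,934.40 = $13,857.54; lead counsel retains $72,934.40 − $13,857.54 = $59,076.86.

$59,076.86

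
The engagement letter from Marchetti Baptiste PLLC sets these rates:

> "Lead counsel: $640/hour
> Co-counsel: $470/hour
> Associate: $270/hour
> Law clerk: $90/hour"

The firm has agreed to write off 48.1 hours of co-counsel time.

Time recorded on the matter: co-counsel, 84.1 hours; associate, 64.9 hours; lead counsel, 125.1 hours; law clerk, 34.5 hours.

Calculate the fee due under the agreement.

$117,612.00

Lead counsel: 125.1 × $640 = $80,064.00
Co-counsel: 84.1 × $470 = $39,527.00
Associate: 64.9 × $270 = $17,523.00
Law clerk: 34.5 × $90 = $3,105.00
Subtotal: $140,219.00
Write-off: 48.1 × $470 = $22,607.00
Total: $140,219.00 − $22,607.00 = $117,612.00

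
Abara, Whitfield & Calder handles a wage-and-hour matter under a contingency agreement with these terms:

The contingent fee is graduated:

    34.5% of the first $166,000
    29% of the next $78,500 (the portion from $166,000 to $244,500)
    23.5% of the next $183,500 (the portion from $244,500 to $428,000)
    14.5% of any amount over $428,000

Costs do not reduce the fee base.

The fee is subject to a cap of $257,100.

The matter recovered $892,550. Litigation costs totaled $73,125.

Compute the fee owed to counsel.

Fee base is the gross recovery, $892,550; costs are reimbursed separately.
First $166,000 at 34.5% = $57,270.00
Next $78,500 at 29% = $22,765.00
Next $183,500 at 23.5% = $43,122.50
Remaining $464,550 at 14.5% = $67,359.75
Fee: $57,270.00 + $22,765.00 + $43,122.50 + $67,359.75 = $190,517.25
$190,517.25 is under the $257,100 cap.

$190,517.25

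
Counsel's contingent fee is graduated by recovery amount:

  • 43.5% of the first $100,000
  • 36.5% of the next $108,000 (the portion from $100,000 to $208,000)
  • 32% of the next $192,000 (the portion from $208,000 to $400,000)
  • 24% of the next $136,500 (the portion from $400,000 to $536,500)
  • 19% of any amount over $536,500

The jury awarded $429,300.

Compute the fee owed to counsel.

First $100,000 at 43.5% = $43,500.00
Next $108,000 at 36.5% = $39,420.00
Next $192,000 at 32% = $61,440.00
Remaining $29,300 at 24% = $7,032.00
Fee: $43,500.00 + $39,420.00 + $61,440.00 + $7,032.00 = $151,392.00

$151,392.00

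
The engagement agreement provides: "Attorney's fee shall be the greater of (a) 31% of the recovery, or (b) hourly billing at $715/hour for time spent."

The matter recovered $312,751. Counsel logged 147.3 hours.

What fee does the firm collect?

$105,319.50

(a) 31% of $312,751 = $96,952.81
(b) 147.3 × $715 = $105,319.50
The greater is (b): $105,319.50.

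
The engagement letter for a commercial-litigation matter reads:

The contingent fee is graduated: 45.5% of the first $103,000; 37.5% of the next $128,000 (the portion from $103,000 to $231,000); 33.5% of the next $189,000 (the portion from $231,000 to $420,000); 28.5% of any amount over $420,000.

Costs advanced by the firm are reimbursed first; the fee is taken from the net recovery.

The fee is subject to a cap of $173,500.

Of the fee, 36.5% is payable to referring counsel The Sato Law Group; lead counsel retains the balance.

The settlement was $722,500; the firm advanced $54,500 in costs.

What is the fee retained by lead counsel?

$110,172.50

Fee base (net of costs): $722,500 − $54,500 = $668,000
First $103,000 at 45.5% = $46,865.00
Next $128,000 at 37.5% = $48,000.00
Next $189,000 at 33.5% = $63,315.00
Remaining $248,000 at 28.5% = $70,680.00
Fee: $46,865.00 + $48,000.00 + $63,315.00 + $70,680.00 = $228,860.00
$228,860.00 exceeds the $173,500 cap, so the fee is capped at $173,500.00.
Referral share: 36.5% of $173,500.00 = $63,327.50; lead counsel retains $173,500.00 − $63,327.50 = $110,172.50.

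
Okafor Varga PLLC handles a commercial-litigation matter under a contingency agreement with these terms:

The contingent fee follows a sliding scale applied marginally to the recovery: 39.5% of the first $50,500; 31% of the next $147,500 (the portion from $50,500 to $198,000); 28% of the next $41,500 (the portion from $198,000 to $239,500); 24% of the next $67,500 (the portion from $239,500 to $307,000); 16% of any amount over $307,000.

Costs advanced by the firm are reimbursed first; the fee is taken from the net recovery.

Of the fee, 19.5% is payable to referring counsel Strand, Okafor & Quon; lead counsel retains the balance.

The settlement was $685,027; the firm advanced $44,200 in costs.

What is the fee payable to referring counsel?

Fee base (net of costs): $685,027 − $44,200 = $640,827
First $50,500 at 39.5% = $19,947.50
Next $147,500 at 31% = $45,725.00
Next $41,500 at 28% = $11,620.00
Next $67,500 at 24% = $16,200.00
Remaining $333,827 at 16% = $53,412.32
Fee: $19,947.50 + $45,725.00 + $11,620.00 + $16,200.00 + $53,412.32 = $146,904.82
Referral share: 19.5% of $146,904.82 = $28,646.44; lead counsel retains $146,904.82 − $28,646.44 = $118,258.38.

$28,646.44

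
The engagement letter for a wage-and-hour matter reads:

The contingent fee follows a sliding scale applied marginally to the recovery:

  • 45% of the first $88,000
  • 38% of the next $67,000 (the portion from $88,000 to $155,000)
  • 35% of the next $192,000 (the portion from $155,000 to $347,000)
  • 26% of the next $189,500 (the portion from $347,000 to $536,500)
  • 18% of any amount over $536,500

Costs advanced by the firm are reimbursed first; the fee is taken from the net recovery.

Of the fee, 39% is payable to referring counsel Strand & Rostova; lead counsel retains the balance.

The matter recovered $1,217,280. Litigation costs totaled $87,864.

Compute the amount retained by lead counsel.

$175,835.48

Fee base (net of costs): $1,217,280 − $87,864 = $1,129,416
First $88,000 at 45% = $39,600.00
Next $67,000 at 38% = $25,460.00
Next $192,000 at 35% = $67,200.00
Next $189,500 at 26% = $49,270.00
Remaining $592,916 at 18% = $106,724.88
Fee: $39,600.00 + $25,460.00 + $67,200.00 + $49,270.00 + $106,724.88 = $288,254.88
Referral share: 39% of $288,254.88 = $112,419.40; lead counsel retains $288,254.88 − $112,419.40 = $175,835.48.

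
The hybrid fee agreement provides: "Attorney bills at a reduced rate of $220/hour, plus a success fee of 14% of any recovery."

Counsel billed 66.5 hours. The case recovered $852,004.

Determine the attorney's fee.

Hourly: 66.5 × $220 = $14,630.00
Success fee: 14% of $852,004 = $119,280.56
Total: $14,630.00 + $119,280.56 = $133,910.56

$133,910.56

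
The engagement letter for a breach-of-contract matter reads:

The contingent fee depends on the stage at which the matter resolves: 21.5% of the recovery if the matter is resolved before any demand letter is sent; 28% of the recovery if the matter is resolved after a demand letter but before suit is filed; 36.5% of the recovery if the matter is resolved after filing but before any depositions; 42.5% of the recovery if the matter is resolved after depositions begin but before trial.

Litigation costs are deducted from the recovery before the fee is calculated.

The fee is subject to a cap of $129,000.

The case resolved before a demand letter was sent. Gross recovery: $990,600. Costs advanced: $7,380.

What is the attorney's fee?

Fee base (net of costs): $990,600 − $7,380 = $983,220
The matter resolved before a demand letter was sent, so the 21.5% rate applies.
$983,220 × 21.5% = $211,392.30
$211,392.30 exceeds the $129,000 cap, so the fee is capped at $129,000.00.

$129,000.00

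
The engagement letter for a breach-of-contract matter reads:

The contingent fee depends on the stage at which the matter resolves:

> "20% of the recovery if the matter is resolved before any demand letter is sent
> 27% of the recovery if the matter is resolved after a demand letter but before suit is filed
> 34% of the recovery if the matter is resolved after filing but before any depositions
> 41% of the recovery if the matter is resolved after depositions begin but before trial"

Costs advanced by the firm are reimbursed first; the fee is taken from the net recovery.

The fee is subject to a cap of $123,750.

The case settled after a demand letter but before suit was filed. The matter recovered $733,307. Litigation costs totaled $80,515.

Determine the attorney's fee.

$123,750.00

Fee base (net of costs): $733,307 − $80,515 = $652,792
The matter settled after a demand letter but before suit was filed, so the 27% rate applies.
$652,792 × 27% = $176,253.84
$176,253.84 exceeds the $123,750 cap, so the fee is capped at $123,750.00.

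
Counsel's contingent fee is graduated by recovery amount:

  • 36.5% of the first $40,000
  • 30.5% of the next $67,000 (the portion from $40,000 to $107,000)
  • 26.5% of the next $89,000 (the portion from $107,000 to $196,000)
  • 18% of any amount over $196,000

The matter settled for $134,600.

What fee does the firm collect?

First $40,000 at 36.5% = $14,600.00
Next $67,000 at 30.5% = $20,435.00
Remaining $27,600 at 26.5% = $7,314.00
Fee: $14,600.00 + $20,435.00 + $7,314.00 = $42,349.00

$42,349.00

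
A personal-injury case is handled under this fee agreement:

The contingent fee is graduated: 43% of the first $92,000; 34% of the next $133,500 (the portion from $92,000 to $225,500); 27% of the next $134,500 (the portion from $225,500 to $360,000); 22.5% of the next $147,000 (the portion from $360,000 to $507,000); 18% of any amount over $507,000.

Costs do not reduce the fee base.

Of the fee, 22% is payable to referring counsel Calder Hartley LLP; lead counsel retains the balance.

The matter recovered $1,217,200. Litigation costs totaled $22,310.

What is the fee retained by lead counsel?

Fee base is the gross recovery, $1,217,200; costs are reimbursed separately.
First $92,000 at 43% = $39,560.00
Next $133,500 at 34% = $45,390.00
Next $134,500 at 27% = $36,315.00
Next $147,000 at 22.5% = $33,075.00
Remaining $710,200 at 18% = $127,836.00
Fee: $39,560.00 + $45,390.00 + $36,315.00 + $33,075.00 + $127,836.00 = $282,176.00
Referral share: 22% of $282,176.00 = $62,078.72; lead counsel retains $282,176.00 − $62,078.72 = $220,097.28.

$220,097.28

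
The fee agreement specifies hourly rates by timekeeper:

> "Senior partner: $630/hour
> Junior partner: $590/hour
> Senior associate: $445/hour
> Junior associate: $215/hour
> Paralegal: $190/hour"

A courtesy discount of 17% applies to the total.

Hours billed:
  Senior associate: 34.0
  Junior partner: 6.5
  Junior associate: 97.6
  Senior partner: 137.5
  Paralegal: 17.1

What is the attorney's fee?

$107,753.09

Senior partner: 137.5 × $630 = $86,625.00
Junior partner: 6.5 × $590 = $3,835.00
Senior associate: 34.0 × $445 = $15,130.00
Junior associate: 97.6 × $215 = $20,984.00
Paralegal: 17.1 × $190 = $3,249.00
Subtotal: $129,823.00
Less 17% discount: −$22,069.91
Total: $129,823.00 − $22,069.91 = $107,753.09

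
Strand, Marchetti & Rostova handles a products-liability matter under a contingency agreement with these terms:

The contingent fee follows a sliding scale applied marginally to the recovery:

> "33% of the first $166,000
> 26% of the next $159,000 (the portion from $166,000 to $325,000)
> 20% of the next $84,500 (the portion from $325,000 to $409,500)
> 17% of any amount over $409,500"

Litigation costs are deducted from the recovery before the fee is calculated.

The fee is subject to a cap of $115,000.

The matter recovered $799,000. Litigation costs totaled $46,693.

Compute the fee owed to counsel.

$115,000.00

Fee base (net of costs): $799,000 − $46,693 = $752,307
First $166,000 at 33% = $54,780.00
Next $159,000 at 26% = $41,340.00
Next $84,500 at 20% = $16,900.00
Remaining $342,807 at 17% = $58,277.19
Fee: $54,780.00 + $41,340.00 + $16,900.00 + $58,277.19 = $171,297.19
$171,297.19 exceeds the $115,000 cap, so the fee is capped at $115,000.00.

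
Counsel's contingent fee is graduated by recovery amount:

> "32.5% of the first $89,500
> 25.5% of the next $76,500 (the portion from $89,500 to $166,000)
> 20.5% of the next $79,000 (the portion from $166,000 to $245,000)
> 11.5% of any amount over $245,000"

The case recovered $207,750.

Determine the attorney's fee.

$57,153.75

First $89,500 at 32.5% = $29,087.50
Next $76,500 at 25.5% = $19,507.50
Remaining $41,750 at 20.5% = $8,558.75
Fee: $29,087.50 + $19,507.50 + $8,558.75 = $57,153.75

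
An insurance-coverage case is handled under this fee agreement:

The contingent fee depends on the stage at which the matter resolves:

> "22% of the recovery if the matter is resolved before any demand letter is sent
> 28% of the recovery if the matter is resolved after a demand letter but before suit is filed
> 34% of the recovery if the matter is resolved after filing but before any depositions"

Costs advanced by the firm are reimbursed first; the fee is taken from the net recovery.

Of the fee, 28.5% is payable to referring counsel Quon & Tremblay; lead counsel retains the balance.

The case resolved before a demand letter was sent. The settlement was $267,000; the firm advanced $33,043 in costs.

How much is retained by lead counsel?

Fee base (net of costs): $267,000 − $33,043 = $233,957
The matter resolved before a demand letter was sent, so the 22% rate applies.
$233,957 × 22% = $51,470.54
Referral share: 28.5% of $51,470.54 = $14,669.10; lead counsel retains $51,470.54 − $14,669.10 = $36,801.44.

$36,801.44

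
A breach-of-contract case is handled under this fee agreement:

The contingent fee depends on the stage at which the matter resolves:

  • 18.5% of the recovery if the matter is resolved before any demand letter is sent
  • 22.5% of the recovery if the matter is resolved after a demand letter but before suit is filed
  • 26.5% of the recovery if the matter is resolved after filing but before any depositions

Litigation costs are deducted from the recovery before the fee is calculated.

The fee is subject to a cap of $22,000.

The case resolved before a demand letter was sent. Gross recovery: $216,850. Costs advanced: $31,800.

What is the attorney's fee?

$22,000.00

Fee base (net of costs): $216,850 − $31,800 = $185,050
The matter resolved before a demand letter was sent, so the 18.5% rate applies.
$185,050 × 18.5% = $34,234.25
$34,234.25 exceeds the $22,000 cap, so the fee is capped at $22,000.00.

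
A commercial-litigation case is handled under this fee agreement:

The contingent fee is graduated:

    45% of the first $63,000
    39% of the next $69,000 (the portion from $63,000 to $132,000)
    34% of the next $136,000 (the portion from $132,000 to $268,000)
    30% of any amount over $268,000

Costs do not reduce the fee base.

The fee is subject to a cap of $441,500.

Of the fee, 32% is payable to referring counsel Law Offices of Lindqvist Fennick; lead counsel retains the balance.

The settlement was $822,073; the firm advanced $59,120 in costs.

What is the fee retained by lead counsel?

Fee base is the gross recovery, $822,073; costs are reimbursed separately.
First $63,000 at 45% = $28,350.00
Next $69,000 at 39% = $26,910.00
Next $136,000 at 34% = $46,240.00
Remaining $554,073 at 30% = $166,221.90
Fee: $28,350.00 + $26,910.00 + $46,240.00 + $166,221.90 = $267,721.90
$267,721.90 is under the $441,500 cap.
Referral share: 32% of $267,721.90 = $85,671.01; lead counsel retains $267,721.90 − $85,671.01 = $182,050.89.

$182,050.89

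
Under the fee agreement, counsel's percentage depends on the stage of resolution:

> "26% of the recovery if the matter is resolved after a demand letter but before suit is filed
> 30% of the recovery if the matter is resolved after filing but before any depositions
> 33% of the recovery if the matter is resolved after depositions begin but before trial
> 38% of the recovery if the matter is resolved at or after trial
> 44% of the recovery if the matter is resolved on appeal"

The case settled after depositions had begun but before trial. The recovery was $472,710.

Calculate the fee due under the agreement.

$155,994.30

The matter settled after depositions had begun but before trial, so the 33% rate applies.
$472,710 × 33% = $155,994.30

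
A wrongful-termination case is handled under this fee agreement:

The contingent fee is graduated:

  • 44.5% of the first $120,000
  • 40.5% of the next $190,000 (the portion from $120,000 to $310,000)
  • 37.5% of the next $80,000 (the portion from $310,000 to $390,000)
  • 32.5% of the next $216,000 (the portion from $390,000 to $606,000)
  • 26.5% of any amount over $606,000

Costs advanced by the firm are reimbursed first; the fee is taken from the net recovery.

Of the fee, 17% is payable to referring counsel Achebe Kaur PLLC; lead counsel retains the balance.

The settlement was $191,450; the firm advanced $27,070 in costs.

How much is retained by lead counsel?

$59,240.34

Fee base (net of costs): $191,450 − $27,070 = $164,380
First $120,000 at 44.5% = $53,400.00
Remaining $44,380 at 40.5% = $17,973.90
Fee: $53,400.00 + $17,973.90 = $71,373.90
Referral share: 17% of $71,373.90 = $12,133.56; lead counsel retains $71,373.90 − $12,133.56 = $59,240.34.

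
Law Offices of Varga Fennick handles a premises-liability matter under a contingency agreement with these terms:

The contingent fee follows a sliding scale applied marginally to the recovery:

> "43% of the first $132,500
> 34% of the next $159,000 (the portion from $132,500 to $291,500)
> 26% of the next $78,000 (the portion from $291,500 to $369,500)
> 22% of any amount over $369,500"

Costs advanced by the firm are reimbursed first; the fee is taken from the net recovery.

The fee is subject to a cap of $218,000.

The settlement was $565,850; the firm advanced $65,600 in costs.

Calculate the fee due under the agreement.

$160,080.00

Fee base (net of costs): $565,850 − $65,600 = $500,250
First $132,500 at 43% = $56,975.00
Next $159,000 at 34% = $54,060.00
Next $78,000 at 26% = $20,280.00
Remaining $130,750 at 22% = $28,765.00
Fee: $56,975.00 + $54,060.00 + $20,280.00 + $28,765.00 = $160,080.00
$160,080.00 is under the $218,000 cap.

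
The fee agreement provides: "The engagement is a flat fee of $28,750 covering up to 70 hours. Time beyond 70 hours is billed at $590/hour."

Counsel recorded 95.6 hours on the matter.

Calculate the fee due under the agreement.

Flat fee: $28,750.00
Excess hours: 95.6 − 70 = 25.6
Overrun: 25.6 × $590 = $15,104.00
Total: $28,750.00 + $15,104.00 = $43,854.00

$43,854.00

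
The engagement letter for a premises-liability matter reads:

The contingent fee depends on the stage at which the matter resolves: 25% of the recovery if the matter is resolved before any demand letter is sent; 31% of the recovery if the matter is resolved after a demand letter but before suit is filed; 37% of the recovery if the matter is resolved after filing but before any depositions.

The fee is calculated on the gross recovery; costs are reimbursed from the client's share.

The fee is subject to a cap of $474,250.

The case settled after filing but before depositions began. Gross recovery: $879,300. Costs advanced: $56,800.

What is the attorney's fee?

Fee base is the gross recovery, $879,300; costs are reimbursed separately.
The matter settled after filing but before depositions began, so the 37% rate applies.
$879,300 × 37% = $325,341.00
$325,341.00 is under the $474,250 cap.

$325,341.00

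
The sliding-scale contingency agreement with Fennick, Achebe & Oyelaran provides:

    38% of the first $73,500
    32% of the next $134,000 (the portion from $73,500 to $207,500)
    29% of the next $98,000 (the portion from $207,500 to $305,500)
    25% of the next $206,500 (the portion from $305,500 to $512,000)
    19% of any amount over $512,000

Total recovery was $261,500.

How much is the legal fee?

First $73,500 at 38% = $27,930.00
Next $134,000 at 32% = $42,880.00
Remaining $54,000 at 29% = $15,660.00
Fee: $27,930.00 + $42,880.00 + $15,660.00 = $86,470.00

$86,470.00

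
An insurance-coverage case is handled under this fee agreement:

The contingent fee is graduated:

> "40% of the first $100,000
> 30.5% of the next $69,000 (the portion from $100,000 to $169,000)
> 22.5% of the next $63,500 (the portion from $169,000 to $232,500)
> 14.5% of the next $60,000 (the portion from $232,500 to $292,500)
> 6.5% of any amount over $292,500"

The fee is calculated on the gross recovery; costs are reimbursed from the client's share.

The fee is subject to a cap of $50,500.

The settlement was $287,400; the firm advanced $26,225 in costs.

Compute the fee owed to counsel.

Fee base is the gross recovery, $287,400; costs are reimbursed separately.
First $100,000 at 40% = $40,000.00
Next $69,000 at 30.5% = $21,045.00
Next $63,500 at 22.5% = $14,287.50
Remaining $54,900 at 14.5% = $7,960.50
Fee: $40,000.00 + $21,045.00 + $14,287.50 + $7,960.50 = $83,293.00
$83,293.00 exceeds the $50,500 cap, so the fee is capped at $50,500.00.

$50,500.00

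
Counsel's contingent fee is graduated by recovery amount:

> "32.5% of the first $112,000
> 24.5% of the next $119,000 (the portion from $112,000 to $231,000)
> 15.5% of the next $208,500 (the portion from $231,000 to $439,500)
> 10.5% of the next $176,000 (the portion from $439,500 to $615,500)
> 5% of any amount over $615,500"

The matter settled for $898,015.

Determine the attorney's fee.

$130,478.25

First $112,000 at 32.5% = $36,400.00
Next $119,000 at 24.5% = $29,155.00
Next $208,500 at 15.5% = $32,317.50
Next $176,000 at 10.5% = $18,480.00
Remaining $282,515 at 5% = $14,125.75
Fee: $36,400.00 + $29,155.00 + $32,317.50 + $18,480.00 + $14,125.75 = $130,478.25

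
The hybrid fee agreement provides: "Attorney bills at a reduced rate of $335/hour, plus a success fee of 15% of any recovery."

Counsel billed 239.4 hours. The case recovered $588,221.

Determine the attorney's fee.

$168,432.15

Hourly: 239.4 × $335 = $80,199.00
Success fee: 15% of $588,221 = $88,233.15
Total: $80,199.00 + $88,233.15 = $168,432.15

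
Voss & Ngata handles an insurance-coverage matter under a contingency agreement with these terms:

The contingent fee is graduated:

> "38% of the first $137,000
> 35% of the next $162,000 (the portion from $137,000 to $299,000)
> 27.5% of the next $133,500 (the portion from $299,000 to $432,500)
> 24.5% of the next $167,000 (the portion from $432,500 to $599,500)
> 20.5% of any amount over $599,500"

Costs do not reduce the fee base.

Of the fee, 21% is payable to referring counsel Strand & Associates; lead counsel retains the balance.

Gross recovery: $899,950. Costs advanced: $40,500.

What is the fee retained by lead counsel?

Fee base is the gross recovery, $899,950; costs are reimbursed separately.
First $137,000 at 38% = $52,060.00
Next $162,000 at 35% = $56,700.00
Next $133,500 at 27.5% = $36,712.50
Next $167,000 at 24.5% = $40,915.00
Remaining $300,450 at 20.5% = $61,592.25
Fee: $52,060.00 + $56,700.00 + $36,712.50 + $40,915.00 + $61,592.25 = $247,979.75
Referral share: 21% of $247,979.75 = $52,075.75; lead counsel retains $247,979.75 − $52,075.75 = $195,904.00.

$195,904.00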